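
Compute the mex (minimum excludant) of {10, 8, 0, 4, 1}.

The values 0, 1 are all present; 2 is the first non-negative integer missing from the set.

2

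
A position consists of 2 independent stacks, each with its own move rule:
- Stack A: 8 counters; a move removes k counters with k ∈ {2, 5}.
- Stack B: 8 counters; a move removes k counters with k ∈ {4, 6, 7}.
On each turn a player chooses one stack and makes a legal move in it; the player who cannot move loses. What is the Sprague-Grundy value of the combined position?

2

For stack A, compute g(0), g(1), … with moves {2, 5}:
g(0) = mex{} = 0
g(1) = mex{} = 0
g(2) = mex{0} = 1
g(3) = mex{0} = 1
g(4) = mex{1} = 0
g(5) = mex{0,1} = 2
g(6) = mex{0} = 1
g(7) = mex{1,2} = 0
g(8) = mex{1} = 0
So g(8) = 0.
Grundy values for stack B (subtraction set {4, 6, 7}):
g(0) = mex{} = 0
g(1) = mex{} = 0
g(2) = mex{} = 0
g(3) = mex{} = 0
g(4) = mex{0} = 1
g(5) = mex{0} = 1
g(6) = mex{0} = 1
g(7) = mex{0} = 1
g(8) = mex{0,1} = 2
So g(8) = 2.
The value of a disjunctive sum is the nim-sum of the parts.
Combined value = 0 ⊕ 2 = 2.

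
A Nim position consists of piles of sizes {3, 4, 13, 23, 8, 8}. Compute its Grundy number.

Bitwise XOR of the heap sizes:
  00011  (3)
  00100  (4)
  01101  (13)
  10111  (23)
  01000  (8)
  01000  (8)
  -----
  11101  (29)

29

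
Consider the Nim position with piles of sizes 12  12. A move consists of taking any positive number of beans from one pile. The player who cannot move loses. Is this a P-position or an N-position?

Compute the nim-sum pairwise:
12 ⊕ 12 = 0
The nim-sum is 0, so this is a P-position: the player to move is in a losing position under optimal play.

P-position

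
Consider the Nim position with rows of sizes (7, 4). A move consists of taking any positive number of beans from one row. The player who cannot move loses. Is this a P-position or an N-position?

N-position

Nim-sum: 7 ^ 4 = 3.
The nim-sum is 3 ≠ 0, so this is an N-position: the player to move can win.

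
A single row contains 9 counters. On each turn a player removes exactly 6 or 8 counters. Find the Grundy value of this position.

Build the Grundy sequence with g(k) = mex{g(k−s) : s ∈ {6, 8}, s ≤ k}:
g(0) = mex{} = 0
g(1) = mex{} = 0
g(2) = mex{} = 0
g(3) = mex{} = 0
g(4) = mex{} = 0
g(5) = mex{} = 0
g(6) = mex{0} = 1
g(7) = mex{0} = 1
g(8) = mex{0} = 1
g(9) = mex{0} = 1
So g(9) = 1.

1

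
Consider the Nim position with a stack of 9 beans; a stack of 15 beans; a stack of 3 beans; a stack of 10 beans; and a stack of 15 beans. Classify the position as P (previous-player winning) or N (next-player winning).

Nim-sum: 9 ⊕ 15 ⊕ 3 ⊕ 10 ⊕ 15 = 0.
The nim-sum is 0, so this is a P-position: the player to move is in a losing position under optimal play.

P-position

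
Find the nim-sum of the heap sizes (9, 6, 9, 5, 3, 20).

20

Nim-sum: 9 XOR 6 XOR 9 XOR 5 XOR 3 XOR 20 = 20.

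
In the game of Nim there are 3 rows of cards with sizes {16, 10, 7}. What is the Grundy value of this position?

29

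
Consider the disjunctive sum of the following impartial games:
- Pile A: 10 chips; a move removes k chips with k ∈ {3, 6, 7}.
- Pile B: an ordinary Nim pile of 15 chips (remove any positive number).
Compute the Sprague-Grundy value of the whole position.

15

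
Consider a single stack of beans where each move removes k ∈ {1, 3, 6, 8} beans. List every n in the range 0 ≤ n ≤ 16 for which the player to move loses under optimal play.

0, 2, 4, 9, 11, 13

Compute g(0), g(1), … for moves {1, 3, 6, 8}:
k:     0  1  2  3  4  5  6  7  8  9 10 11 12 13 14 15 16
g(k):  0  1  0  1  0  1  2  3  2  0  1  0  1  0  1  2  3
The P-positions (g = 0) in 0..16 are 0, 2, 4, 9, 11, 13.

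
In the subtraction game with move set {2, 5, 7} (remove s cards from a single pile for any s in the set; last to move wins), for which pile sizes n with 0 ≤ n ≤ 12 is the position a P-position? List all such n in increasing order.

0, 1, 4, 10

Grundy values for subtraction set {2, 5, 7}:
g(0) = mex{} = 0
g(1) = mex{} = 0
g(2) = mex{0} = 1
g(3) = mex{0} = 1
g(4) = mex{1} = 0
g(5) = mex{0,1} = 2
g(6) = mex{0} = 1
g(7) = mex{0,1,2} = 3
g(8) = mex{0,1} = 2
g(9) = mex{0,1,3} = 2
g(10) = mex{1,2} = 0
g(11) = mex{0,1,2} = 3
g(12) = mex{0,2,3} = 1
The P-positions (g = 0) in 0..12 are 0, 1, 4, 10.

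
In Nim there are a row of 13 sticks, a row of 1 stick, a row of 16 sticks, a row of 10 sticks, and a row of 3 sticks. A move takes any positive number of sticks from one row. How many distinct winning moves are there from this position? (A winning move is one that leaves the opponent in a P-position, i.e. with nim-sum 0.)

Write each in binary and XOR column by column:
  01101  (13)
  00001  (1)
  10000  (16)
  01010  (10)
  00011  (3)
  -----
  10101  (21)
The overall nim-sum is X = 21. A row of size p has a winning move iff p XOR X < p (reduce it to p XOR X).
  13: 13 XOR 21 = 24 ≥ 13 — no move.
  1: 1 XOR 21 = 20 ≥ 1 — no move.
  16: 16 XOR 21 = 5 < 16 — winning move (to 5).
  10: 10 XOR 21 = 31 ≥ 10 — no move.
  3: 3 XOR 21 = 22 ≥ 3 — no move.
That gives 1 winning move.

1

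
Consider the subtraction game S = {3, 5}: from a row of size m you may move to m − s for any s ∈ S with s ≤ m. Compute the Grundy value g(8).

0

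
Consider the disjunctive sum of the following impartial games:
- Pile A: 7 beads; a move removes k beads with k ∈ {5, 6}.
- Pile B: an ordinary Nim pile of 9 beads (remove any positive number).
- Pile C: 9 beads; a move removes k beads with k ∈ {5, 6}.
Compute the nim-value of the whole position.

For pile A, compute g(0), g(1), … with moves {5, 6}:
k:     0  1  2  3  4  5  6  7
g(k):  0  0  0  0  0  1  1  1
So g(7) = 1.
Pile B is a plain Nim pile of size 9, so its Grundy value is 9.
Build the Grundy sequence for pile C with g(k) = mex{g(k−s) : s ∈ {5, 6}, s ≤ k}:
g(0) = mex{} = 0
g(1) = mex{} = 0
g(2) = mex{} = 0
g(3) = mex{} = 0
g(4) = mex{} = 0
g(5) = mex{0} = 1
g(6) = mex{0} = 1
g(7) = mex{0} = 1
g(8) = mex{0} = 1
g(9) = mex{0} = 1
So g(9) = 1.
The value of a disjunctive sum is the nim-sum of the parts.
Combined value = 1 ⊕ 9 ⊕ 1 = 9.

9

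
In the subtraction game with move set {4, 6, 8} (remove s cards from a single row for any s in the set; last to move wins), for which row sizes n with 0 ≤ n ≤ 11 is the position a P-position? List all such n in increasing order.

0, 1, 2, 3

Compute g(0), g(1), … for moves {4, 6, 8}:
k:     0  1  2  3  4  5  6  7  8  9 10 11
g(k):  0  0  0  0  1  1  1  1  2  2  2  2
The P-positions (g = 0) in 0..11 are 0, 1, 2, 3.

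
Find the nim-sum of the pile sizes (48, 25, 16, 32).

25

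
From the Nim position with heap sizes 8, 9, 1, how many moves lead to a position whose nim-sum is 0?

In binary:
  1000  (8)
  1001  (9)
  0001  (1)
  ----
  0000  (0)
The nim-sum is already 0, so every move leaves a nonzero nim-sum — there are no winning moves.

0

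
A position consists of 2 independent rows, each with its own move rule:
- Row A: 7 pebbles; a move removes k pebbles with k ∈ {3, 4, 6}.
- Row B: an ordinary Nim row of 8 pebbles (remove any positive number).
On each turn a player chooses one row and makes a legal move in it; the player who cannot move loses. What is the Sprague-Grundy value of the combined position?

10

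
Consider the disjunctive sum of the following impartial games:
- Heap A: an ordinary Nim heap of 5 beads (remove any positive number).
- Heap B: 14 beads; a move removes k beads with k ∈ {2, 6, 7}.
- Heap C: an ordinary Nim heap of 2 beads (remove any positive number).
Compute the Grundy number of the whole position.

7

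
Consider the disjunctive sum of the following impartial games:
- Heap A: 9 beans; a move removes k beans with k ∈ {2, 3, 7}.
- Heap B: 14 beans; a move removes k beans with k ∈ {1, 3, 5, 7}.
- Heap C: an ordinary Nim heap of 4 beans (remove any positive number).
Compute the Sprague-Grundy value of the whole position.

For heap A, compute g(0), g(1), … with moves {2, 3, 7}:
g(0) = mex{} = 0
g(1) = mex{} = 0
g(2) = mex{0} = 1
g(3) = mex{0} = 1
g(4) = mex{0,1} = 2
g(5) = mex{1} = 0
g(6) = mex{1,2} = 0
g(7) = mex{0,2} = 1
g(8) = mex{0} = 1
g(9) = mex{0,1} = 2
So g(9) = 2.
Build the Grundy sequence for heap B with g(k) = mex{g(k−s) : s ∈ {1, 3, 5, 7}, s ≤ k}:
g(0) = mex{} = 0
g(1) = mex{0} = 1
g(2) = mex{1} = 0
g(3) = mex{0} = 1
g(4) = mex{1} = 0
g(5) = mex{0} = 1
g(6) = mex{1} = 0
g(7) = mex{0} = 1
g(8) = mex{1} = 0
g(9) = mex{0} = 1
g(10) = mex{1} = 0
g(11) = mex{0} = 1
g(12) = mex{1} = 0
g(13) = mex{0} = 1
g(14) = mex{1} = 0
So g(14) = 0.
Heap C is a plain Nim heap of size 4, so its Grundy value is 4.
By the Sprague-Grundy theorem, the Grundy value of a sum of independent games is the XOR of the component values.
Combined value = 2 XOR 0 XOR 4 = 6.

6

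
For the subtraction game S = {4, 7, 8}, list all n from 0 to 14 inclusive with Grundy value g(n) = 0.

Compute g(0), g(1), … for moves {4, 7, 8}:
k:     0  1  2  3  4  5  6  7  8  9 10 11 12 13 14
g(k):  0  0  0  0  1  1  1  1  2  2  2  2  0  0  0
The P-positions (g = 0) in 0..14 are 0, 1, 2, 3, 12, 13, 14.

0, 1, 2, 3, 12, 13, 14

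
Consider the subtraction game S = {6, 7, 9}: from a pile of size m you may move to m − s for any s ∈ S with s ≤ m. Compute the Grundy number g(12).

2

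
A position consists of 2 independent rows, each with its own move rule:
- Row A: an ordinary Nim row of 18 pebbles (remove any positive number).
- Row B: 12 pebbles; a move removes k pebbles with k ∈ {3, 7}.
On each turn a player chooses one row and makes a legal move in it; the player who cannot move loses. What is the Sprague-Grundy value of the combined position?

18

Row A is a plain Nim row of size 18, so its Grundy value is 18.
Build the Grundy sequence for row B with g(k) = mex{g(k−s) : s ∈ {3, 7}, s ≤ k}:
g(0) = mex{} = 0
g(1) = mex{} = 0
g(2) = mex{} = 0
g(3) = mex{0} = 1
g(4) = mex{0} = 1
g(5) = mex{0} = 1
g(6) = mex{1} = 0
g(7) = mex{0,1} = 2
g(8) = mex{0,1} = 2
g(9) = mex{0} = 1
g(10) = mex{1,2} = 0
g(11) = mex{1,2} = 0
g(12) = mex{1} = 0
So g(12) = 0.
By the Sprague-Grundy theorem, the Grundy value of a sum of independent games is the XOR of the component values.
Combined value = 18 ⊕ 0 = 18.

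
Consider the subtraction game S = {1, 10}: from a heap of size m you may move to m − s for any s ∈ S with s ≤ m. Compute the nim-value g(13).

0

Build the Grundy sequence with g(k) = mex{g(k−s) : s ∈ {1, 10}, s ≤ k}:
g(0) = mex{} = 0
g(1) = mex{0} = 1
g(2) = mex{1} = 0
g(3) = mex{0} = 1
g(4) = mex{1} = 0
g(5) = mex{0} = 1
g(6) = mex{1} = 0
g(7) = mex{0} = 1
g(8) = mex{1} = 0
g(9) = mex{0} = 1
g(10) = mex{0,1} = 2
g(11) = mex{1,2} = 0
g(12) = mex{0} = 1
g(13) = mex{1} = 0
So g(13) = 0.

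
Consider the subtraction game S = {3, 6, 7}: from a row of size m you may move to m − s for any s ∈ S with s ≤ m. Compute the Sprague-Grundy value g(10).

0

Build the Grundy sequence with g(k) = mex{g(k−s) : s ∈ {3, 6, 7}, s ≤ k}:
k:     0  1  2  3  4  5  6  7  8  9 10
g(k):  0  0  0  1  1  1  2  2  2  3  0
So g(10) = 0.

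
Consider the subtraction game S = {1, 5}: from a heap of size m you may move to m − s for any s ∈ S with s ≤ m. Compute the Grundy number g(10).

Compute g(0), g(1), … for moves {1, 5}:
k:     0  1  2  3  4  5  6  7  8  9 10
g(k):  0  1  0  1  0  1  0  1  0  1  0
So g(10) = 0.

0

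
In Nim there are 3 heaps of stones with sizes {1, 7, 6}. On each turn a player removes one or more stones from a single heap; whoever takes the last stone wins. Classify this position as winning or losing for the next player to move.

Losing position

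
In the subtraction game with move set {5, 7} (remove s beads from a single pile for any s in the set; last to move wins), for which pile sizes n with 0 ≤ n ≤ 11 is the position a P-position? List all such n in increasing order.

0, 1, 2, 3, 4

Compute g(0), g(1), … for moves {5, 7}:
g(0) = mex{} = 0
g(1) = mex{} = 0
g(2) = mex{} = 0
g(3) = mex{} = 0
g(4) = mex{} = 0
g(5) = mex{0} = 1
g(6) = mex{0} = 1
g(7) = mex{0} = 1
g(8) = mex{0} = 1
g(9) = mex{0} = 1
g(10) = mex{0,1} = 2
g(11) = mex{0,1} = 2
The P-positions (g = 0) in 0..11 are 0, 1, 2, 3, 4.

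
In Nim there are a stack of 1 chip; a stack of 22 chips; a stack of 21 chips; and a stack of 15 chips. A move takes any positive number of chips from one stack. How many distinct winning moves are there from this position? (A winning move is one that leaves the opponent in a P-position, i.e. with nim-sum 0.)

1

Compute the nim-sum pairwise:
1 XOR 22 = 23
23 XOR 21 = 2
2 XOR 15 = 13
The overall nim-sum is X = 13. A stack of size p has a winning move iff p XOR X < p (reduce it to p XOR X).
  1: 1 XOR 13 = 12 ≥ 1 — no move.
  22: 22 XOR 13 = 27 ≥ 22 — no move.
  21: 21 XOR 13 = 24 ≥ 21 — no move.
  15: 15 XOR 13 = 2 < 15 — winning move (to 2).
That gives 1 winning move.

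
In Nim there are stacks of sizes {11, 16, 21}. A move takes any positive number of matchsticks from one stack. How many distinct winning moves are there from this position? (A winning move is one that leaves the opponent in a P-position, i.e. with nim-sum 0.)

Compute the nim-sum pairwise:
11 ^ 16 = 27
27 ^ 21 = 14
The overall nim-sum is X = 14. A stack of size p has a winning move iff p XOR X < p (reduce it to p XOR X).
  11: 11 XOR 14 = 5 < 11 — winning move (to 5).
  16: 16 XOR 14 = 30 ≥ 16 — no move.
  21: 21 XOR 14 = 27 ≥ 21 — no move.
That gives 1 winning move.

1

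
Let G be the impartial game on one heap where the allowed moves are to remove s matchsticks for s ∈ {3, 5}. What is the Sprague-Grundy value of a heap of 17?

Build the Grundy sequence with g(k) = mex{g(k−s) : s ∈ {3, 5}, s ≤ k}:
k:     0  1  2  3  4  5  6  7  8  9 10 11 12 13 14 15 16 17
g(k):  0  0  0  1  1  1  2  2  0  0  0  1  1  1  2  2  0  0
So g(17) = 0.

0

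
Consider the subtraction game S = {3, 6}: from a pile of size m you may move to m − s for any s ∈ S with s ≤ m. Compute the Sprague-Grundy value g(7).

2

Build the Grundy sequence with g(k) = mex{g(k−s) : s ∈ {3, 6}, s ≤ k}:
k:     0  1  2  3  4  5  6  7
g(k):  0  0  0  1  1  1  2  2
So g(7) = 2.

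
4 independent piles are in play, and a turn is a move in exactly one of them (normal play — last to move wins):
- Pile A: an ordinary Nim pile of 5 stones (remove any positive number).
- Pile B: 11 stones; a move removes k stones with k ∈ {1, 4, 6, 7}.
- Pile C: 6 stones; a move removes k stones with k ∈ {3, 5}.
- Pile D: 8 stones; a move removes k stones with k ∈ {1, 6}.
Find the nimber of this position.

Pile A is a plain Nim pile of size 5, so its Grundy value is 5.
For pile B, compute g(0), g(1), … with moves {1, 4, 6, 7}:
g(0) = mex{} = 0
g(1) = mex{0} = 1
g(2) = mex{1} = 0
g(3) = mex{0} = 1
g(4) = mex{0,1} = 2
g(5) = mex{1,2} = 0
g(6) = mex{0} = 1
g(7) = mex{0,1} = 2
g(8) = mex{0,1,2} = 3
g(9) = mex{0,1,3} = 2
g(10) = mex{1,2} = 0
g(11) = mex{0,2} = 1
So g(11) = 1.
Build the Grundy sequence for pile C with g(k) = mex{g(k−s) : s ∈ {3, 5}, s ≤ k}:
g(0) = mex{} = 0
g(1) = mex{} = 0
g(2) = mex{} = 0
g(3) = mex{0} = 1
g(4) = mex{0} = 1
g(5) = mex{0} = 1
g(6) = mex{0,1} = 2
So g(6) = 2.
Grundy values for pile D (subtraction set {1, 6}):
k:     0  1  2  3  4  5  6  7  8
g(k):  0  1  0  1  0  1  2  0  1
So g(8) = 1.
The value of a disjunctive sum is the nim-sum of the parts.
Combined value = 5 ⊕ 1 ⊕ 2 ⊕ 1 = 7.

7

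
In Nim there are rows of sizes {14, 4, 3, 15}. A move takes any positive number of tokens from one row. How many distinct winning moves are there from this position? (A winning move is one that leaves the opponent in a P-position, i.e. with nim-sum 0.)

3

In binary:
  1110  (14)
  0100  (4)
  0011  (3)
  1111  (15)
  ----
  0110  (6)
The overall nim-sum is X = 6. A row of size p has a winning move iff p XOR X < p (reduce it to p XOR X).
  14: 14 XOR 6 = 8 < 14 — winning move (to 8).
  4: 4 XOR 6 = 2 < 4 — winning move (to 2).
  3: 3 XOR 6 = 5 ≥ 3 — no move.
  15: 15 XOR 6 = 9 < 15 — winning move (to 9).
That gives 3 winning moves.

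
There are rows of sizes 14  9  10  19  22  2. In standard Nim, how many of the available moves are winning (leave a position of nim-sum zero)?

Nim-sum: 14 ^ 9 ^ 10 ^ 19 ^ 22 ^ 2 = 10.
The overall nim-sum is X = 10. A row of size p has a winning move iff p XOR X < p (reduce it to p XOR X).
  14: 14 XOR 10 = 4 < 14 — winning move (to 4).
  9: 9 XOR 10 = 3 < 9 — winning move (to 3).
  10: 10 XOR 10 = 0 < 10 — winning move (to 0).
  19: 19 XOR 10 = 25 ≥ 19 — no move.
  22: 22 XOR 10 = 28 ≥ 22 — no move.
  2: 2 XOR 10 = 8 ≥ 2 — no move.
That gives 3 winning moves.

3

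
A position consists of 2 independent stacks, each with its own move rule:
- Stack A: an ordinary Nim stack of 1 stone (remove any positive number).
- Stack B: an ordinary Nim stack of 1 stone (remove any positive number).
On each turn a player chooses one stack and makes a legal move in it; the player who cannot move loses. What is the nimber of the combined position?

0

Stack A is a plain Nim stack of size 1, so its Grundy value is 1.
Stack B is a plain Nim stack of size 1, so its Grundy value is 1.
The value of a disjunctive sum is the nim-sum of the parts.
Combined value = 1 ⊕ 1 = 0.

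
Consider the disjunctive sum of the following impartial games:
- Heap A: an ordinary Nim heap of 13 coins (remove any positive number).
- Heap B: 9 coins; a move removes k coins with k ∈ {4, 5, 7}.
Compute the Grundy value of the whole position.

Heap A is a plain Nim heap of size 13, so its Grundy value is 13.
Grundy values for heap B (subtraction set {4, 5, 7}):
g(0) = mex{} = 0
g(1) = mex{} = 0
g(2) = mex{} = 0
g(3) = mex{} = 0
g(4) = mex{0} = 1
g(5) = mex{0} = 1
g(6) = mex{0} = 1
g(7) = mex{0} = 1
g(8) = mex{0,1} = 2
g(9) = mex{0,1} = 2
So g(9) = 2.
By the Sprague-Grundy theorem, the Grundy value of a sum of independent games is the XOR of the component values.
Combined value = 13 ⊕ 2 = 15.

15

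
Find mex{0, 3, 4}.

0 is in the set but 1 is not, so the mex is 1.

1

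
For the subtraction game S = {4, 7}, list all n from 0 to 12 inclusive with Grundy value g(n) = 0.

0, 1, 2, 3, 11, 12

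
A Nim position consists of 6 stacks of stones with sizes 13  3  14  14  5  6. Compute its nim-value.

13

Nim-sum: 13 XOR 3 XOR 14 XOR 14 XOR 5 XOR 6 = 13.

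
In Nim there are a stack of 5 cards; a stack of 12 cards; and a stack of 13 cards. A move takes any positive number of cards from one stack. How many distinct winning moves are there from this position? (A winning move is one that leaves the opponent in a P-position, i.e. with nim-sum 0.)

3

Compute the nim-sum pairwise:
5 ⊕ 12 = 9
9 ⊕ 13 = 4
The overall nim-sum is X = 4. A stack of size p has a winning move iff p XOR X < p (reduce it to p XOR X).
  5: 5 XOR 4 = 1 < 5 — winning move (to 1).
  12: 12 XOR 4 = 8 < 12 — winning move (to 8).
  13: 13 XOR 4 = 9 < 13 — winning move (to 9).
That gives 3 winning moves.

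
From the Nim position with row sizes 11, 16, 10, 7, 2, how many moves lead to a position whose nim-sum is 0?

1

Compute the nim-sum pairwise:
11 XOR 16 = 27
27 XOR 10 = 17
17 XOR 7 = 22
22 XOR 2 = 20
The overall nim-sum is X = 20. A row of size p has a winning move iff p XOR X < p (reduce it to p XOR X).
  11: 11 XOR 20 = 31 ≥ 11 — no move.
  16: 16 XOR 20 = 4 < 16 — winning move (to 4).
  10: 10 XOR 20 = 30 ≥ 10 — no move.
  7: 7 XOR 20 = 19 ≥ 7 — no move.
  2: 2 XOR 20 = 22 ≥ 2 — no move.
That gives 1 winning move.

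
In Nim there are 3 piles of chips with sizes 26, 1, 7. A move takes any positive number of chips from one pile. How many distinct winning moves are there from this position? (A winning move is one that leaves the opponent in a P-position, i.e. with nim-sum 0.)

1

Nim-sum: 26 ^ 1 ^ 7 = 28.
The overall nim-sum is X = 28. A pile of size p has a winning move iff p XOR X < p (reduce it to p XOR X).
  26: 26 XOR 28 = 6 < 26 — winning move (to 6).
  1: 1 XOR 28 = 29 ≥ 1 — no move.
  7: 7 XOR 28 = 27 ≥ 7 — no move.
That gives 1 winning move.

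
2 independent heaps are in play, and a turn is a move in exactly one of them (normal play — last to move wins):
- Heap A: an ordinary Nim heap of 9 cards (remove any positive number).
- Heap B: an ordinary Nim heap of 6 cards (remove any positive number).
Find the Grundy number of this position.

15

Heap A is a plain Nim heap of size 9, so its Grundy value is 9.
Heap B is a plain Nim heap of size 6, so its Grundy value is 6.
By the Sprague-Grundy theorem, the Grundy value of a sum of independent games is the XOR of the component values.
Combined value = 9 ⊕ 6 = 15.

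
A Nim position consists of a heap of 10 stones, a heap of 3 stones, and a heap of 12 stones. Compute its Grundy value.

5

Nim-sum: 10 XOR 3 XOR 12 = 5.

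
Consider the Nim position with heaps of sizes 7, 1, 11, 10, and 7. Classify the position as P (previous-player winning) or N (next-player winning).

Nim-sum: 7 XOR 1 XOR 11 XOR 10 XOR 7 = 0.
The nim-sum is 0, so this is a P-position: the player to move is in a losing position under optimal play.

P-position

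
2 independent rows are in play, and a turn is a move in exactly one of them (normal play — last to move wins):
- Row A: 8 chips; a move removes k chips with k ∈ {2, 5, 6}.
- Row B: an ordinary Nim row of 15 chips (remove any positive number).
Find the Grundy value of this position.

15

For row A, compute g(0), g(1), … with moves {2, 5, 6}:
g(0) = mex{} = 0
g(1) = mex{} = 0
g(2) = mex{0} = 1
g(3) = mex{0} = 1
g(4) = mex{1} = 0
g(5) = mex{0,1} = 2
g(6) = mex{0} = 1
g(7) = mex{0,1,2} = 3
g(8) = mex{1} = 0
So g(8) = 0.
Row B is a plain Nim row of size 15, so its Grundy value is 15.
The value of a disjunctive sum is the nim-sum of the parts.
Combined value = 0 ⊕ 15 = 15.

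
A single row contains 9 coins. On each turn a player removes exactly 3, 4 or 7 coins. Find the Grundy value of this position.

Grundy values for subtraction set {3, 4, 7}:
k:     0  1  2  3  4  5  6  7  8  9
g(k):  0  0  0  1  1  1  2  2  2  3
So g(9) = 3.

3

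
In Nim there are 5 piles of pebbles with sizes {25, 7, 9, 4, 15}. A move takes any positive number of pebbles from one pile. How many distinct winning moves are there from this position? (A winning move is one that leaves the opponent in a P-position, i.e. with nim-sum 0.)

1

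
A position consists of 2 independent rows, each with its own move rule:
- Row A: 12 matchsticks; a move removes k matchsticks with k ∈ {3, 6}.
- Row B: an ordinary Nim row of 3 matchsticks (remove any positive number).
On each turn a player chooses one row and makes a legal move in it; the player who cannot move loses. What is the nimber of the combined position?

2

For row A, compute g(0), g(1), … with moves {3, 6}:
k:     0  1  2  3  4  5  6  7  8  9 10 11 12
g(k):  0  0  0  1  1  1  2  2  2  0  0  0  1
So g(12) = 1.
Row B is a plain Nim row of size 3, so its Grundy value is 3.
By the Sprague-Grundy theorem, the Grundy value of a sum of independent games is the XOR of the component values.
Combined value = 1 ⊕ 3 = 2.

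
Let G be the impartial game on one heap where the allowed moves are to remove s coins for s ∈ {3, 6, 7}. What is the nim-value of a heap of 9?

3

Compute g(0), g(1), … for moves {3, 6, 7}:
g(0) = mex{} = 0
g(1) = mex{} = 0
g(2) = mex{} = 0
g(3) = mex{0} = 1
g(4) = mex{0} = 1
g(5) = mex{0} = 1
g(6) = mex{0,1} = 2
g(7) = mex{0,1} = 2
g(8) = mex{0,1} = 2
g(9) = mex{0,1,2} = 3
So g(9) = 3.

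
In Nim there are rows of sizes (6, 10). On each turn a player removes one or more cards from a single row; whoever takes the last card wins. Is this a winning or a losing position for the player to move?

In binary:
  0110  (6)
  1010  (10)
  ----
  1100  (12)
The nim-sum is 12 ≠ 0, so this is an N-position: the player to move can win.

Winning position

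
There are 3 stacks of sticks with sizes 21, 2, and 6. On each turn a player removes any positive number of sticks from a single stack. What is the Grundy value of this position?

17

Compute the nim-sum pairwise:
21 ⊕ 2 = 23
23 ⊕ 6 = 17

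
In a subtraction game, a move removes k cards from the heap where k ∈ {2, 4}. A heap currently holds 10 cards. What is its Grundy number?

Compute g(0), g(1), … for moves {2, 4}:
g(0) = mex{} = 0
g(1) = mex{} = 0
g(2) = mex{0} = 1
g(3) = mex{0} = 1
g(4) = mex{0,1} = 2
g(5) = mex{0,1} = 2
g(6) = mex{1,2} = 0
g(7) = mex{1,2} = 0
g(8) = mex{0,2} = 1
g(9) = mex{0,2} = 1
g(10) = mex{0,1} = 2
So g(10) = 2.

2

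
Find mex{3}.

0

0 is not in the set, so the mex is 0.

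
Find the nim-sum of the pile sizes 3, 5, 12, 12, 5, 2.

1

Compute the nim-sum pairwise:
3 ^ 5 = 6
6 ^ 12 = 10
10 ^ 12 = 6
6 ^ 5 = 3
3 ^ 2 = 1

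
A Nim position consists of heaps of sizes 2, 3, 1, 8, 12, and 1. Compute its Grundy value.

Nim-sum: 2 ^ 3 ^ 1 ^ 8 ^ 12 ^ 1 = 5.

5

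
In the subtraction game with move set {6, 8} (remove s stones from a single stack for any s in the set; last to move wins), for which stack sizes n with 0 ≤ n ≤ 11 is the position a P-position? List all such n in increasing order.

0, 1, 2, 3, 4, 5

Compute g(0), g(1), … for moves {6, 8}:
g(0) = mex{} = 0
g(1) = mex{} = 0
g(2) = mex{} = 0
g(3) = mex{} = 0
g(4) = mex{} = 0
g(5) = mex{} = 0
g(6) = mex{0} = 1
g(7) = mex{0} = 1
g(8) = mex{0} = 1
g(9) = mex{0} = 1
g(10) = mex{0} = 1
g(11) = mex{0} = 1
The P-positions (g = 0) in 0..11 are 0, 1, 2, 3, 4, 5.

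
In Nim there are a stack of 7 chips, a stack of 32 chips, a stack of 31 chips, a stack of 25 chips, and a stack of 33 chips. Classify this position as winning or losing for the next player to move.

Nim-sum: 7 XOR 32 XOR 31 XOR 25 XOR 33 = 0.
The nim-sum is 0, so this is a P-position: the player to move is in a losing position under optimal play.

Losing position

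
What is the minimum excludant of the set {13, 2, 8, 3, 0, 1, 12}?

The values 0, 1, 2, 3 are all present; 4 is the first non-negative integer missing from the set.

4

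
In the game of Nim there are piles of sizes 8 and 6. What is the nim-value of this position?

Bitwise XOR of the heap sizes:
  1000  (8)
  0110  (6)
  ----
  1110  (14)

14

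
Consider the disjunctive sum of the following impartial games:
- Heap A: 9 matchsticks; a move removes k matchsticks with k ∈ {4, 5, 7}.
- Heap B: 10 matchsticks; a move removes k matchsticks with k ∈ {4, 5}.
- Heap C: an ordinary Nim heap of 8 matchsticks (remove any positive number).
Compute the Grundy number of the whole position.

10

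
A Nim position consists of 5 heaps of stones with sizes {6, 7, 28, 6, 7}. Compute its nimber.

Compute the nim-sum pairwise:
6 ^ 7 = 1
1 ^ 28 = 29
29 ^ 6 = 27
27 ^ 7 = 28

28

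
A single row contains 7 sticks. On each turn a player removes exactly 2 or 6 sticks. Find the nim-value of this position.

Build the Grundy sequence with g(k) = mex{g(k−s) : s ∈ {2, 6}, s ≤ k}:
k:     0  1  2  3  4  5  6  7
g(k):  0  0  1  1  0  0  1  1
So g(7) = 1.

1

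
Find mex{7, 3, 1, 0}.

The values 0, 1 are all present; 2 is the first non-negative integer missing from the set.

2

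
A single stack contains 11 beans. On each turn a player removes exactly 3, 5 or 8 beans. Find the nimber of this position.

0

Grundy values for subtraction set {3, 5, 8}:
k:     0  1  2  3  4  5  6  7  8  9 10 11
g(k):  0  0  0  1  1  1  2  2  2  3  3  0
So g(11) = 0.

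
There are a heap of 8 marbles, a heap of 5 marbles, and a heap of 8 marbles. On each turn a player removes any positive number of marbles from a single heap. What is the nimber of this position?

Nim-sum: 8 ^ 5 ^ 8 = 5.

5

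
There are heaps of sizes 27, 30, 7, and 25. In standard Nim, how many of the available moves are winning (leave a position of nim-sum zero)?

Write each in binary and XOR column by column:
  11011  (27)
  11110  (30)
  00111  (7)
  11001  (25)
  -----
  11011  (27)
The overall nim-sum is X = 27. A heap of size p has a winning move iff p XOR X < p (reduce it to p XOR X).
  27: 27 XOR 27 = 0 < 27 — winning move (to 0).
  30: 30 XOR 27 = 5 < 30 — winning move (to 5).
  7: 7 XOR 27 = 28 ≥ 7 — no move.
  25: 25 XOR 27 = 2 < 25 — winning move (to 2).
That gives 3 winning moves.

3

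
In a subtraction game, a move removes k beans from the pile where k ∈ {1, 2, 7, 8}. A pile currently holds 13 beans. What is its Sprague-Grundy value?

1

Compute g(0), g(1), … for moves {1, 2, 7, 8}:
k:     0  1  2  3  4  5  6  7  8  9 10 11 12 13
g(k):  0  1  2  0  1  2  0  1  2  0  1  2  0  1
So g(13) = 1.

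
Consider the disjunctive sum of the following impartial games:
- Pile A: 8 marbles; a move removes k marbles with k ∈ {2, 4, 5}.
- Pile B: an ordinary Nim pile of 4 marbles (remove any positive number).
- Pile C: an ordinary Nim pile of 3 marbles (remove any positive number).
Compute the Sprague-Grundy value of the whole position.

For pile A, compute g(0), g(1), … with moves {2, 4, 5}:
k:     0  1  2  3  4  5  6  7  8
g(k):  0  0  1  1  2  2  3  0  0
So g(8) = 0.
Pile B is a plain Nim pile of size 4, so its Grundy value is 4.
Pile C is a plain Nim pile of size 3, so its Grundy value is 3.
The value of a disjunctive sum is the nim-sum of the parts.
Combined value = 0 ⊕ 4 ⊕ 3 = 7.

7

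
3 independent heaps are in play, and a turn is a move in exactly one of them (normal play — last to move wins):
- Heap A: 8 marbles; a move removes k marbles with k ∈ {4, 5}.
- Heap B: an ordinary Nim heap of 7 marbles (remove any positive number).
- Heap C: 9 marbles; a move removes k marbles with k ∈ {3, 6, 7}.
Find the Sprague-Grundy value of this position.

Build the Grundy sequence for heap A with g(k) = mex{g(k−s) : s ∈ {4, 5}, s ≤ k}:
g(0) = mex{} = 0
g(1) = mex{} = 0
g(2) = mex{} = 0
g(3) = mex{} = 0
g(4) = mex{0} = 1
g(5) = mex{0} = 1
g(6) = mex{0} = 1
g(7) = mex{0} = 1
g(8) = mex{0,1} = 2
So g(8) = 2.
Heap B is a plain Nim heap of size 7, so its Grundy value is 7.
For heap C, compute g(0), g(1), … with moves {3, 6, 7}:
g(0) = mex{} = 0
g(1) = mex{} = 0
g(2) = mex{} = 0
g(3) = mex{0} = 1
g(4) = mex{0} = 1
g(5) = mex{0} = 1
g(6) = mex{0,1} = 2
g(7) = mex{0,1} = 2
g(8) = mex{0,1} = 2
g(9) = mex{0,1,2} = 3
So g(9) = 3.
The value of a disjunctive sum is the nim-sum of the parts.
Combined value = 2 ⊕ 7 ⊕ 3 = 6.

6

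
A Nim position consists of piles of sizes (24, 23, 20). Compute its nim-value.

27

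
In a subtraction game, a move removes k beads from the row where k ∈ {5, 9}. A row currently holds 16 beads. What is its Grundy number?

Build the Grundy sequence with g(k) = mex{g(k−s) : s ∈ {5, 9}, s ≤ k}:
k:     0  1  2  3  4  5  6  7  8  9 10 11 12 13 14 15 16
g(k):  0  0  0  0  0  1  1  1  1  1  2  2  2  2  0  0  0
So g(16) = 0.

0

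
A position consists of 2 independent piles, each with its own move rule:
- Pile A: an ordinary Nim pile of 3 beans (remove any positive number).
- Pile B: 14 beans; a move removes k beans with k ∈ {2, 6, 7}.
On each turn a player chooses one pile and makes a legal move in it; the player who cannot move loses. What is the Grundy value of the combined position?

Pile A is a plain Nim pile of size 3, so its Grundy value is 3.
Build the Grundy sequence for pile B with g(k) = mex{g(k−s) : s ∈ {2, 6, 7}, s ≤ k}:
g(0) = mex{} = 0
g(1) = mex{} = 0
g(2) = mex{0} = 1
g(3) = mex{0} = 1
g(4) = mex{1} = 0
g(5) = mex{1} = 0
g(6) = mex{0} = 1
g(7) = mex{0} = 1
g(8) = mex{0,1} = 2
g(9) = mex{1} = 0
g(10) = mex{0,1,2} = 3
g(11) = mex{0} = 1
g(12) = mex{0,1,3} = 2
g(13) = mex{1} = 0
g(14) = mex{1,2} = 0
So g(14) = 0.
The value of a disjunctive sum is the nim-sum of the parts.
Combined value = 3 XOR 0 = 3.

3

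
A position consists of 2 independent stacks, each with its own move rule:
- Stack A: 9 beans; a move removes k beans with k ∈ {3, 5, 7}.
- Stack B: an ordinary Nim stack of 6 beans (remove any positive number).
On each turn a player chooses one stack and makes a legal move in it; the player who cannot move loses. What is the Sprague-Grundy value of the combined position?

5

Grundy values for stack A (subtraction set {3, 5, 7}):
k:     0  1  2  3  4  5  6  7  8  9
g(k):  0  0  0  1  1  1  2  2  2  3
So g(9) = 3.
Stack B is a plain Nim stack of size 6, so its Grundy value is 6.
By the Sprague-Grundy theorem, the Grundy value of a sum of independent games is the XOR of the component values.
Combined value = 3 ⊕ 6 = 5.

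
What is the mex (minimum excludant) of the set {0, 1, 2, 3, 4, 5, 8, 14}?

The values 0, 1, 2, 3, 4, 5 are all present; 6 is the first non-negative integer missing from the set.

6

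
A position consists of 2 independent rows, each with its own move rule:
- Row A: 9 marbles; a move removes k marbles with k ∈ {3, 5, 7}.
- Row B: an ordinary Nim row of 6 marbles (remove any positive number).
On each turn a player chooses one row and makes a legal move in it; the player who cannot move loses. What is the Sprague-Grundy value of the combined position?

5

Grundy values for row A (subtraction set {3, 5, 7}):
g(0) = mex{} = 0
g(1) = mex{} = 0
g(2) = mex{} = 0
g(3) = mex{0} = 1
g(4) = mex{0} = 1
g(5) = mex{0} = 1
g(6) = mex{0,1} = 2
g(7) = mex{0,1} = 2
g(8) = mex{0,1} = 2
g(9) = mex{0,1,2} = 3
So g(9) = 3.
Row B is a plain Nim row of size 6, so its Grundy value is 6.
The value of a disjunctive sum is the nim-sum of the parts.
Combined value = 3 XOR 6 = 5.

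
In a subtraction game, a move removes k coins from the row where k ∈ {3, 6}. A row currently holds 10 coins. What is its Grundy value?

0

Compute g(0), g(1), … for moves {3, 6}:
g(0) = mex{} = 0
g(1) = mex{} = 0
g(2) = mex{} = 0
g(3) = mex{0} = 1
g(4) = mex{0} = 1
g(5) = mex{0} = 1
g(6) = mex{0,1} = 2
g(7) = mex{0,1} = 2
g(8) = mex{0,1} = 2
g(9) = mex{1,2} = 0
g(10) = mex{1,2} = 0
So g(10) = 0.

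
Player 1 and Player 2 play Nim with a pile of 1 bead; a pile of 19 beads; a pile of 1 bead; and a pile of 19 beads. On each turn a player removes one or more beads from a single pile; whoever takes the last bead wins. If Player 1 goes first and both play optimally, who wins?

Player 2 wins

In binary:
  00001  (1)
  10011  (19)
  00001  (1)
  10011  (19)
  -----
  00000  (0)
The nim-sum is 0, so this is a P-position: the player to move is in a losing position under optimal play; Player 1 is about to move from it and so loses — Player 2 wins.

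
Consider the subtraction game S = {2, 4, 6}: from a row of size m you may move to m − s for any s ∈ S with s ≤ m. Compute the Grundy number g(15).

3

Build the Grundy sequence with g(k) = mex{g(k−s) : s ∈ {2, 4, 6}, s ≤ k}:
k:     0  1  2  3  4  5  6  7  8  9 10 11 12 13 14 15
g(k):  0  0  1  1  2  2  3  3  0  0  1  1  2  2  3  3
So g(15) = 3.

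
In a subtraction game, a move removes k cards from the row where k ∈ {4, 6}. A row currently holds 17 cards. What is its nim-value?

1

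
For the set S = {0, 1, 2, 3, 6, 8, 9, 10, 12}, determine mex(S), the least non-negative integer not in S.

4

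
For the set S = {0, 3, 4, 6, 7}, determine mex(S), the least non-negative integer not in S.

1

0 is in the set but 1 is not, so the mex is 1.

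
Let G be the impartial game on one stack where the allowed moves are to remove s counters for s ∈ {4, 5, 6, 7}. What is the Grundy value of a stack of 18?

1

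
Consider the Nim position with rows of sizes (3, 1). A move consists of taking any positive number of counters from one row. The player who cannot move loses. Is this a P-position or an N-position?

N-position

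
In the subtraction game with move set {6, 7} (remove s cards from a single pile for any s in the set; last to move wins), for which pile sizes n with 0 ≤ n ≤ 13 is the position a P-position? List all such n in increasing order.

0, 1, 2, 3, 4, 5, 13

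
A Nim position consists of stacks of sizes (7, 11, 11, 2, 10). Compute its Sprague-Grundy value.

15

Write each in binary and XOR column by column:
  0111  (7)
  1011  (11)
  1011  (11)
  0010  (2)
  1010  (10)
  ----
  1111  (15)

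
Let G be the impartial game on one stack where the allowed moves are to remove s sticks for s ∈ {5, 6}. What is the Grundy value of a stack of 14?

0

Compute g(0), g(1), … for moves {5, 6}:
g(0) = mex{} = 0
g(1) = mex{} = 0
g(2) = mex{} = 0
g(3) = mex{} = 0
g(4) = mex{} = 0
g(5) = mex{0} = 1
g(6) = mex{0} = 1
g(7) = mex{0} = 1
g(8) = mex{0} = 1
g(9) = mex{0} = 1
g(10) = mex{0,1} = 2
g(11) = mex{1} = 0
g(12) = mex{1} = 0
g(13) = mex{1} = 0
g(14) = mex{1} = 0
So g(14) = 0.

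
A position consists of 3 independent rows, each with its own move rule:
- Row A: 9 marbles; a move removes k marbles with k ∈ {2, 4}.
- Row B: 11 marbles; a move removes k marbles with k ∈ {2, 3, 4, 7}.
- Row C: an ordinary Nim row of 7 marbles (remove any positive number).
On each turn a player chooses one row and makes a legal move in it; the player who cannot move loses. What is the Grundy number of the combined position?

6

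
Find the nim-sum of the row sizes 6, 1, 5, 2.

Nim-sum: 6 ^ 1 ^ 5 ^ 2 = 0.

0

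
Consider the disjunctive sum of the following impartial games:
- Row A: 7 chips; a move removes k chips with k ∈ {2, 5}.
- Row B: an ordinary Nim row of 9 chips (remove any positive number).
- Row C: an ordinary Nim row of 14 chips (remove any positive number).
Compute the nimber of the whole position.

7

Grundy values for row A (subtraction set {2, 5}):
g(0) = mex{} = 0
g(1) = mex{} = 0
g(2) = mex{0} = 1
g(3) = mex{0} = 1
g(4) = mex{1} = 0
g(5) = mex{0,1} = 2
g(6) = mex{0} = 1
g(7) = mex{1,2} = 0
So g(7) = 0.
Row B is a plain Nim row of size 9, so its Grundy value is 9.
Row C is a plain Nim row of size 14, so its Grundy value is 14.
The value of a disjunctive sum is the nim-sum of the parts.
Combined value = 0 XOR 9 XOR 14 = 7.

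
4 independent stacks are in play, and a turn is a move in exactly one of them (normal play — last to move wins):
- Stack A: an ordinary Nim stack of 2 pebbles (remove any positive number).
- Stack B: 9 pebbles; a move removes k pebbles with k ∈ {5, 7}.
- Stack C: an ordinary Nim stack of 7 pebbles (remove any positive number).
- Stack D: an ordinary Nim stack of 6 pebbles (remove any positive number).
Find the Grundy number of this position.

Stack A is a plain Nim stack of size 2, so its Grundy value is 2.
Grundy values for stack B (subtraction set {5, 7}):
k:     0  1  2  3  4  5  6  7  8  9
g(k):  0  0  0  0  0  1  1  1  1  1
So g(9) = 1.
Stack C is a plain Nim stack of size 7, so its Grundy value is 7.
Stack D is a plain Nim stack of size 6, so its Grundy value is 6.
By the Sprague-Grundy theorem, the Grundy value of a sum of independent games is the XOR of the component values.
Combined value = 2 XOR 1 XOR 7 XOR 6 = 2.

2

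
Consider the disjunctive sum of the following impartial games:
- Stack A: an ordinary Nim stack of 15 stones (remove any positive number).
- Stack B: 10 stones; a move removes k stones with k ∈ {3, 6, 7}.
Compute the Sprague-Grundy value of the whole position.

15

Stack A is a plain Nim stack of size 15, so its Grundy value is 15.
Grundy values for stack B (subtraction set {3, 6, 7}):
g(0) = mex{} = 0
g(1) = mex{} = 0
g(2) = mex{} = 0
g(3) = mex{0} = 1
g(4) = mex{0} = 1
g(5) = mex{0} = 1
g(6) = mex{0,1} = 2
g(7) = mex{0,1} = 2
g(8) = mex{0,1} = 2
g(9) = mex{0,1,2} = 3
g(10) = mex{1,2} = 0
So g(10) = 0.
The value of a disjunctive sum is the nim-sum of the parts.
Combined value = 15 ⊕ 0 = 15.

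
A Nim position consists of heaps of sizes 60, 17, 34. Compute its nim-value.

Bitwise XOR of the heap sizes:
  111100  (60)
  010001  (17)
  100010  (34)
  ------
  001111  (15)

15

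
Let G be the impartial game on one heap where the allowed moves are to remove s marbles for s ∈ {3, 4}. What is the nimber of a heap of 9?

0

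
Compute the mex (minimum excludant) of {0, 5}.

0 is in the set but 1 is not, so the mex is 1.

1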